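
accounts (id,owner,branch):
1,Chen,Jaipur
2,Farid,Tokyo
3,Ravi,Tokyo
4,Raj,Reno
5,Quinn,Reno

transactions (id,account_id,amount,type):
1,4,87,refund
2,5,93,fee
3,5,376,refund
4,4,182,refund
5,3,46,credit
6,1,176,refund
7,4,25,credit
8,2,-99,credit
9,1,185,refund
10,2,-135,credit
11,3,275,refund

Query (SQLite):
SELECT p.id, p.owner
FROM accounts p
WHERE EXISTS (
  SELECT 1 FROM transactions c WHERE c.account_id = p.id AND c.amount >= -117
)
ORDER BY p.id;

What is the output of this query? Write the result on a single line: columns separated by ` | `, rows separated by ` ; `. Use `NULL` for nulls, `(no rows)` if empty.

For each accounts row, check whether any transactions with matching account_id has amount >= -117.
Keep rows where that is true.

1 | Chen ; 2 | Farid ; 3 | Ravi ; 4 | Raj ; 5 | Quinn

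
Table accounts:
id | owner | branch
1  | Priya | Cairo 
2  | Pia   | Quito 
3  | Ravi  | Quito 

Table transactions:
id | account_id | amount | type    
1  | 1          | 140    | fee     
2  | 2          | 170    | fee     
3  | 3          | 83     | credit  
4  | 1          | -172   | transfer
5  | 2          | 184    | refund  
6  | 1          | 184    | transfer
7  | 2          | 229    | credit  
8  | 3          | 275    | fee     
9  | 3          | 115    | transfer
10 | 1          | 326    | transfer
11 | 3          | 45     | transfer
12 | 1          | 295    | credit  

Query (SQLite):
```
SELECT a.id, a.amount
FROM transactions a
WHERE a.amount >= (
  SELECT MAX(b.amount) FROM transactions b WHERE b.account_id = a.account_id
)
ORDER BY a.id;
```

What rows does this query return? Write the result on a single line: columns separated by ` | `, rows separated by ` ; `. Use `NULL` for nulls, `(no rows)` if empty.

For each transactions row a, compute MAX(amount) over rows sharing a.account_id.
Keep row a if a.amount >= that per-group MAX.
  account_id=1: MAX(amount) = 326
  account_id=2: MAX(amount) = 229
  account_id=3: MAX(amount) = 275

7 | 229 ; 8 | 275 ; 10 | 326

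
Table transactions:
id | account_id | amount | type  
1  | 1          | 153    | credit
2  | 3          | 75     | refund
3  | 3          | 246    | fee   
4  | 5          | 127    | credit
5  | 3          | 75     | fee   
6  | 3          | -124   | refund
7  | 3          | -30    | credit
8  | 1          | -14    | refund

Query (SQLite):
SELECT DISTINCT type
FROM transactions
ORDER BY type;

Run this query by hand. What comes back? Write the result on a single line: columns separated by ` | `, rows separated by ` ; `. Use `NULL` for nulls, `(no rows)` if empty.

Collect distinct type values from transactions.

credit ; fee ; refund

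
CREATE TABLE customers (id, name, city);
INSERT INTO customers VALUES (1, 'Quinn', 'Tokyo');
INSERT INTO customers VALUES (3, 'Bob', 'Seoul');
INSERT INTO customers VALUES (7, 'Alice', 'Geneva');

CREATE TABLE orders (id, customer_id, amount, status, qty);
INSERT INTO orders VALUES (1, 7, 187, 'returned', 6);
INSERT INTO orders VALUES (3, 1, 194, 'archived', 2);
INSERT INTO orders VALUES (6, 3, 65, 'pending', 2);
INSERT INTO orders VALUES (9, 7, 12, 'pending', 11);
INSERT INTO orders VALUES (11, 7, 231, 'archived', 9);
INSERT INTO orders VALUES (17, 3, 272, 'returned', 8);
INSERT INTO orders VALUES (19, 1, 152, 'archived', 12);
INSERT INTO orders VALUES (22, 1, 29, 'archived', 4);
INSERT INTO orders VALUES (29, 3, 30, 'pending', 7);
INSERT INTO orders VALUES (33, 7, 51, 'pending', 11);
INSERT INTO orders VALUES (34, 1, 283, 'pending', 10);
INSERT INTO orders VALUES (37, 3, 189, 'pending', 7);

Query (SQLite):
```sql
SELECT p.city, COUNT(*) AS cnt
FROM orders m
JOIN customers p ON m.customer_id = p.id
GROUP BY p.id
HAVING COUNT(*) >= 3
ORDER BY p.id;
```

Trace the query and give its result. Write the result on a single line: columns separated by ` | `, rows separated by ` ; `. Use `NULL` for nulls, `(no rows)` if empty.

Tokyo | 4 ; Seoul | 4 ; Geneva | 4

Join each orders row to its customers via customer_id.
Group joined rows by customers.id; compute COUNT(*) per group.
HAVING: keep groups with count ≥ 3.
  1: ids {3, 19, 22, 34} → COUNT(*)=4
  3: ids {6, 17, 29, 37} → COUNT(*)=4
  7: ids {1, 9, 11, 33} → COUNT(*)=4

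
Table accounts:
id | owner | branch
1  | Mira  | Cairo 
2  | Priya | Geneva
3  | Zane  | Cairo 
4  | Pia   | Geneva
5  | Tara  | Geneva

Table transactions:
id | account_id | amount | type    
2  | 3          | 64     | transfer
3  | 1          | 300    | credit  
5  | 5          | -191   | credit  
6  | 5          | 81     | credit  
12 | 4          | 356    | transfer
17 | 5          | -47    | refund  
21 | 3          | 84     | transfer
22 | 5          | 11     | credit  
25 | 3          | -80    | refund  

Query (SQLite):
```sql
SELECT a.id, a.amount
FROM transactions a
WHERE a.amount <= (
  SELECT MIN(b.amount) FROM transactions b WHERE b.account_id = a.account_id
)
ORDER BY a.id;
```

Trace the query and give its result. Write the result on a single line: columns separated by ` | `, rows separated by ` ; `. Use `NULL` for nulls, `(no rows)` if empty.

3 | 300 ; 5 | -191 ; 12 | 356 ; 25 | -80

For each transactions row a, compute MIN(amount) over rows sharing a.account_id.
Keep row a if a.amount <= that per-group MIN.
  account_id=1: MIN(amount) = 300
  account_id=3: MIN(amount) = -80
  account_id=4: MIN(amount) = 356
  account_id=5: MIN(amount) = -191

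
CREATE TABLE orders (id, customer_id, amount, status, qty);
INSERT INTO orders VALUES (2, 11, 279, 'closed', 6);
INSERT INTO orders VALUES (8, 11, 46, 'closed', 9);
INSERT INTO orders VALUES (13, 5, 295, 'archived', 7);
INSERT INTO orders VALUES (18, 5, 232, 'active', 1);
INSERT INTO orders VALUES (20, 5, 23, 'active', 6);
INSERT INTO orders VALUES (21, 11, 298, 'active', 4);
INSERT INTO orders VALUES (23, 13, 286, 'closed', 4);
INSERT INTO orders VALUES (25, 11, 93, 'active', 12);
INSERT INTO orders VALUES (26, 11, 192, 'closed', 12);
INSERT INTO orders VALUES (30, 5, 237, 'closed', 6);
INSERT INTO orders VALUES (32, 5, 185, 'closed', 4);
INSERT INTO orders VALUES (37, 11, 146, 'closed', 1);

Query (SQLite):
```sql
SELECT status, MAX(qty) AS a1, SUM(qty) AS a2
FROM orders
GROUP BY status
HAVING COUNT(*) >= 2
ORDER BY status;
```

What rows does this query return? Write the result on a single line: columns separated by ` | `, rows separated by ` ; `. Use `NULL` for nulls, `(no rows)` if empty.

active | 12 | 23 ; closed | 12 | 42

Group orders by status.
Per group compute: MAX(qty), SUM(qty).
HAVING: drop groups with fewer than 2 rows.
  active: ids {18, 20, 21, 25} → MAX(qty)=12, SUM(qty)=23
  archived: ids {13} → MAX(qty)=7, SUM(qty)=7
  closed: ids {2, 8, 23, 26, 30, 32, 37} → MAX(qty)=12, SUM(qty)=42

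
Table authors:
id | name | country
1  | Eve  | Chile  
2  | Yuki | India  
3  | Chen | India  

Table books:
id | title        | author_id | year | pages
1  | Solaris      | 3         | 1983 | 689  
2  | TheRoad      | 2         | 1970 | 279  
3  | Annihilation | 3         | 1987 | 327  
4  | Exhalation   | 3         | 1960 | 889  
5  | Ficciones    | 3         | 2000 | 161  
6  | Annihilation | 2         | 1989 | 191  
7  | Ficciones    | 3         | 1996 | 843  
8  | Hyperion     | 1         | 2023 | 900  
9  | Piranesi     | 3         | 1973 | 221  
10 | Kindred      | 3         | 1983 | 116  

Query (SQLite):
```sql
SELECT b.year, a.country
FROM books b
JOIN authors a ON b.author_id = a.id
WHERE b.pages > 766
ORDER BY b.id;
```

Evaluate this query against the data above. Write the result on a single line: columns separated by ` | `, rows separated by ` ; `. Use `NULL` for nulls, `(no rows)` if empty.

Each books row matches the authors row where author_id = authors.id.
Then keep rows with b.pages > 766.

1960 | India ; 1996 | India ; 2023 | Chile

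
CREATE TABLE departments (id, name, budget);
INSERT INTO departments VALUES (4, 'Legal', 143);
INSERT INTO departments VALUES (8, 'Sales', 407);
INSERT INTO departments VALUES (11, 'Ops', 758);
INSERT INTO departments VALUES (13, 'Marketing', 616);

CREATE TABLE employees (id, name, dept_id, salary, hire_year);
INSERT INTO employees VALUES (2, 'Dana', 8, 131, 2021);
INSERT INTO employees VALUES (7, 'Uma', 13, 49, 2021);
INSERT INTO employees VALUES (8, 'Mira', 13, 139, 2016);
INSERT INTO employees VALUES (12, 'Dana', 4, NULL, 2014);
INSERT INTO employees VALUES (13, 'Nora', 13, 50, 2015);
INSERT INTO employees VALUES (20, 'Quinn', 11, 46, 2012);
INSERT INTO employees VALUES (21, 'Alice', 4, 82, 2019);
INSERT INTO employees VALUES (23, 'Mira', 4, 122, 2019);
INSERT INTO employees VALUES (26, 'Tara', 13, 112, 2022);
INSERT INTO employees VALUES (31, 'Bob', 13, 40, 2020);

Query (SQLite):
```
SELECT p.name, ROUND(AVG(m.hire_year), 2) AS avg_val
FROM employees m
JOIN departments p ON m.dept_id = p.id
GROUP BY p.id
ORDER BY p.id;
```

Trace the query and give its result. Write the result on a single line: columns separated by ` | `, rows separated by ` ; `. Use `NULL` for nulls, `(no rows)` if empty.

Join each employees row to its departments via dept_id.
Group joined rows by departments.id; compute ROUND(AVG(m.hire_year), 2) per group.
  4: ids {12, 21, 23} → ROUND(AVG(m.hire_year), 2)=2017.33
  8: ids {2} → ROUND(AVG(m.hire_year), 2)=2021
  11: ids {20} → ROUND(AVG(m.hire_year), 2)=2012
  13: ids {7, 8, 13, 26, 31} → ROUND(AVG(m.hire_year), 2)=2018.8

Legal | 2017.33 ; Sales | 2021 ; Ops | 2012 ; Marketing | 2018.8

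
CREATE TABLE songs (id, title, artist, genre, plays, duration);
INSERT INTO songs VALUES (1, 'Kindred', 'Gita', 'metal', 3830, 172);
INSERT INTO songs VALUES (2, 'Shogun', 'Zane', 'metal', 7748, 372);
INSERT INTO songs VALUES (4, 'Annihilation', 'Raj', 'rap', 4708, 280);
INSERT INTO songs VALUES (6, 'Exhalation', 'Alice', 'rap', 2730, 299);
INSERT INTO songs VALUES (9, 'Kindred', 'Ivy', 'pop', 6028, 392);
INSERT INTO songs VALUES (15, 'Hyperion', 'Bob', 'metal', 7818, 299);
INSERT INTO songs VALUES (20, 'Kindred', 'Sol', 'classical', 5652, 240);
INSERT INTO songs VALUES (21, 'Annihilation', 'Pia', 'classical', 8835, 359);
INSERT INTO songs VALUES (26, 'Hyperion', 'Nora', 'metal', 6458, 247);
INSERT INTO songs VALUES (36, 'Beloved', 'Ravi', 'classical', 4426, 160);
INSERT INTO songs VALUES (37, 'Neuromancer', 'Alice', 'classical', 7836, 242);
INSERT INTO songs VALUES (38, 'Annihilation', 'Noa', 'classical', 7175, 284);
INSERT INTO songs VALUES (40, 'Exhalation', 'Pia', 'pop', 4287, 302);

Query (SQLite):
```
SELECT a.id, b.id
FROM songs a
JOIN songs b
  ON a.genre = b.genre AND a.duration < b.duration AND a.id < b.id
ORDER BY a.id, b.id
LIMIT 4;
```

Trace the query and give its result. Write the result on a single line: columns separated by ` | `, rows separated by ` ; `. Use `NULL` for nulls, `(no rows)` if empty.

Pairs (a,b) with same genre, a.duration < b.duration, a.id < b.id.
genre groups: classical:{20,21,36,37,38} metal:{1,2,15,26} pop:{9,40} rap:{4,6}
Ordered by (a.id, b.id); first 4.

1 | 2 ; 1 | 15 ; 1 | 26 ; 4 | 6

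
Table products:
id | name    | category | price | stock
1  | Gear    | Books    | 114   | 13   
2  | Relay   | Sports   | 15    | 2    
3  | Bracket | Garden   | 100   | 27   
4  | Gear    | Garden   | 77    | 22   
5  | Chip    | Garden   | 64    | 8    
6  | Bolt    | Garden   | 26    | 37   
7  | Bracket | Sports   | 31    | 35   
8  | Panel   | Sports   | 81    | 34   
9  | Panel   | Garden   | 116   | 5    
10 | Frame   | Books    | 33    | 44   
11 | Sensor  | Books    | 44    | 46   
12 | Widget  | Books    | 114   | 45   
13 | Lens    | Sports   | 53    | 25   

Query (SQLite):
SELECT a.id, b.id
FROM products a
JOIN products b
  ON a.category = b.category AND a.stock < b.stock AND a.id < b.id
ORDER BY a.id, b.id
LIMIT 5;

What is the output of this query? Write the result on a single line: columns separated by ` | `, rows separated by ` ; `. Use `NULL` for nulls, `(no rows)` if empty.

Pairs (a,b) with same category, a.stock < b.stock, a.id < b.id.
category groups: Books:{1,10,11,12} Garden:{3,4,5,6,9} Sports:{2,7,8,13}
Ordered by (a.id, b.id); first 5.

1 | 10 ; 1 | 11 ; 1 | 12 ; 2 | 7 ; 2 | 8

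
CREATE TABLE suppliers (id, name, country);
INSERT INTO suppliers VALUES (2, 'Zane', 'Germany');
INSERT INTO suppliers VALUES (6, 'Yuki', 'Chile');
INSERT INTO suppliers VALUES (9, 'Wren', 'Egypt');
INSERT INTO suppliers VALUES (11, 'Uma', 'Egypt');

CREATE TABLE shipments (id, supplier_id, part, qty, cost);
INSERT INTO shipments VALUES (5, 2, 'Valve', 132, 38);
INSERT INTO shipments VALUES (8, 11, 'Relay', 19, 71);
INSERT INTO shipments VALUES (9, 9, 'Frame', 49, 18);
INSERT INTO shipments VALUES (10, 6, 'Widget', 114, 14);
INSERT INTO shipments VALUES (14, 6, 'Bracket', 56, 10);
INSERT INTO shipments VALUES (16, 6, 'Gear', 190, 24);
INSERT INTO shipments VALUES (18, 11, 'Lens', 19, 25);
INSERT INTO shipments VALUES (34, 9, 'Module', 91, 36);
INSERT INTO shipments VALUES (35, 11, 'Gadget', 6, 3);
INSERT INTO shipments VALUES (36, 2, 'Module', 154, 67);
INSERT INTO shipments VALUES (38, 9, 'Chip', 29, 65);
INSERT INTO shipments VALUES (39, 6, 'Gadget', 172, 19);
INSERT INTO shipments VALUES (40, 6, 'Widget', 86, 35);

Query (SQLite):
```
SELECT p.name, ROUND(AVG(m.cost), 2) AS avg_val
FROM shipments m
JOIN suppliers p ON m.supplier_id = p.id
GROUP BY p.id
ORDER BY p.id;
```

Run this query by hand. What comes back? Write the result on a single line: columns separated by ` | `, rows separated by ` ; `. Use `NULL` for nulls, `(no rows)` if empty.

Join each shipments row to its suppliers via supplier_id.
Group joined rows by suppliers.id; compute ROUND(AVG(m.cost), 2) per group.
  2: ids {5, 36} → ROUND(AVG(m.cost), 2)=52.5
  6: ids {10, 14, 16, 39, 40} → ROUND(AVG(m.cost), 2)=20.4
  9: ids {9, 34, 38} → ROUND(AVG(m.cost), 2)=39.67
  11: ids {8, 18, 35} → ROUND(AVG(m.cost), 2)=33

Zane | 52.5 ; Yuki | 20.4 ; Wren | 39.67 ; Uma | 33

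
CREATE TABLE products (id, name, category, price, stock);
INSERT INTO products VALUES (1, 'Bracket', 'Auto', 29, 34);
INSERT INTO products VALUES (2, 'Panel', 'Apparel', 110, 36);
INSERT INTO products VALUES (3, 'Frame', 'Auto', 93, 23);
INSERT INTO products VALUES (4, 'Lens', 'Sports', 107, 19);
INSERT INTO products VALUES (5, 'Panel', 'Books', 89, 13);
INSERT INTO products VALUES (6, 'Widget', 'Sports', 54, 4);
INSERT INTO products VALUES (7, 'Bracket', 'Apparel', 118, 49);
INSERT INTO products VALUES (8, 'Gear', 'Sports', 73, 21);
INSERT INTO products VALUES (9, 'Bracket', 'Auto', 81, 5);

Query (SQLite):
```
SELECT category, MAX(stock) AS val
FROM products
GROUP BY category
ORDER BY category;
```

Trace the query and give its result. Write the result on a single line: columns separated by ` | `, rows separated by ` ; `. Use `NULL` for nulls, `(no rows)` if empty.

Partition products by category; compute MAX(stock) within each group.
  Apparel: ids {2, 7} → MAX(stock)=49
  Auto: ids {1, 3, 9} → MAX(stock)=34
  Books: ids {5} → MAX(stock)=13
  Sports: ids {4, 6, 8} → MAX(stock)=21

Apparel | 49 ; Auto | 34 ; Books | 13 ; Sports | 21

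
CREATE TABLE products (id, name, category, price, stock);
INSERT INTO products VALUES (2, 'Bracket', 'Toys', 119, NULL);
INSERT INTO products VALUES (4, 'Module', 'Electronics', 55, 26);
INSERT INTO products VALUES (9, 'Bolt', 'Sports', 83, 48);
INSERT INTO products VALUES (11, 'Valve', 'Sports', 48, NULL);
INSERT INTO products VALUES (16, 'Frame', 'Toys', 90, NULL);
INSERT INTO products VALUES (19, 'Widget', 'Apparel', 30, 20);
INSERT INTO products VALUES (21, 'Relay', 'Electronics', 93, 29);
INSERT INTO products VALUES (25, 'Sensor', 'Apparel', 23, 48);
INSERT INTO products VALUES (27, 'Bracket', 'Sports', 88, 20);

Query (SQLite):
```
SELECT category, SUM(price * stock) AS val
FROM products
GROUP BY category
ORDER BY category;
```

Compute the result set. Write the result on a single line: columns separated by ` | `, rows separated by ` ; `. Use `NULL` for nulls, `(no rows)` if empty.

Apparel | 1704 ; Electronics | 4127 ; Sports | 5744 ; Toys | NULL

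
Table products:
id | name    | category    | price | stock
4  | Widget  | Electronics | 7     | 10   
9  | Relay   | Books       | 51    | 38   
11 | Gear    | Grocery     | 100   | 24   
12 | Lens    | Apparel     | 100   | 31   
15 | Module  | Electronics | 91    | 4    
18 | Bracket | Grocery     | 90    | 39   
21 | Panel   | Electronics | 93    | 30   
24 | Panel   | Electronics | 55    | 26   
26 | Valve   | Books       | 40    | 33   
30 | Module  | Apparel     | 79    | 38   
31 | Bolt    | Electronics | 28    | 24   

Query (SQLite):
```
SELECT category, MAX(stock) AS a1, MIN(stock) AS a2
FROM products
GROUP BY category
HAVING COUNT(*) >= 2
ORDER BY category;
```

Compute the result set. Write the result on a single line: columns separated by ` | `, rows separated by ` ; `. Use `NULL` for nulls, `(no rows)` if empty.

Apparel | 38 | 31 ; Books | 38 | 33 ; Electronics | 30 | 4 ; Grocery | 39 | 24

Group products by category.
Per group compute: MAX(stock), MIN(stock).
HAVING: drop groups with fewer than 2 rows.
  Apparel: ids {12, 30} → MAX(stock)=38, MIN(stock)=31
  Books: ids {9, 26} → MAX(stock)=38, MIN(stock)=33
  Electronics: ids {4, 15, 21, 24, 31} → MAX(stock)=30, MIN(stock)=4
  Grocery: ids {11, 18} → MAX(stock)=39, MIN(stock)=24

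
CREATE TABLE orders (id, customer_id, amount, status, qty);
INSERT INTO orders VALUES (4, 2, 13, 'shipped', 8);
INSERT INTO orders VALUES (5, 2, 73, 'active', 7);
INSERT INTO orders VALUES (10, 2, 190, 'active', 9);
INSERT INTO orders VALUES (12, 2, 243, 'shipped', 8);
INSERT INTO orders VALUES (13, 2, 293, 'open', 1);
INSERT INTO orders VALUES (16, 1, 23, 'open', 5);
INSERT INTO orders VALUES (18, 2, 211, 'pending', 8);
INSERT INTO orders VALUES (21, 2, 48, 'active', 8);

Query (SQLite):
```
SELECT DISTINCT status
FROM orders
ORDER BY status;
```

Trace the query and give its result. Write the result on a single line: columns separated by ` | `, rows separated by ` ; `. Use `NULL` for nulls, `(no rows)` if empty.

active ; open ; pending ; shipped

Collect distinct status values from orders.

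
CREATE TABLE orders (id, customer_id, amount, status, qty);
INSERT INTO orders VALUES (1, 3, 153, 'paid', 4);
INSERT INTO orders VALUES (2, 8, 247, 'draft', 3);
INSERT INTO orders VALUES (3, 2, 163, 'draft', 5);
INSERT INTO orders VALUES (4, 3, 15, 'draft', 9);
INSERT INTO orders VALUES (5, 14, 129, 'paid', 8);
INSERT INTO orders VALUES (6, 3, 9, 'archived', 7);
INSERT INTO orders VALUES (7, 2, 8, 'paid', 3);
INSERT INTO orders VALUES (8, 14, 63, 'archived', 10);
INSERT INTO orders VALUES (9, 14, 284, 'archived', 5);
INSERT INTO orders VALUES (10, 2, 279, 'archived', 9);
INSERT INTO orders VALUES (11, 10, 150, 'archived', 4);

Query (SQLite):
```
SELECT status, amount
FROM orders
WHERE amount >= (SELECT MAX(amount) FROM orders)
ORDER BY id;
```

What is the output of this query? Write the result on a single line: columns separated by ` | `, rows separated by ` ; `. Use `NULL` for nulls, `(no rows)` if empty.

Scalar subquery: MAX(amount) over all orders rows = 284.
Keep rows where amount >= that value.

archived | 284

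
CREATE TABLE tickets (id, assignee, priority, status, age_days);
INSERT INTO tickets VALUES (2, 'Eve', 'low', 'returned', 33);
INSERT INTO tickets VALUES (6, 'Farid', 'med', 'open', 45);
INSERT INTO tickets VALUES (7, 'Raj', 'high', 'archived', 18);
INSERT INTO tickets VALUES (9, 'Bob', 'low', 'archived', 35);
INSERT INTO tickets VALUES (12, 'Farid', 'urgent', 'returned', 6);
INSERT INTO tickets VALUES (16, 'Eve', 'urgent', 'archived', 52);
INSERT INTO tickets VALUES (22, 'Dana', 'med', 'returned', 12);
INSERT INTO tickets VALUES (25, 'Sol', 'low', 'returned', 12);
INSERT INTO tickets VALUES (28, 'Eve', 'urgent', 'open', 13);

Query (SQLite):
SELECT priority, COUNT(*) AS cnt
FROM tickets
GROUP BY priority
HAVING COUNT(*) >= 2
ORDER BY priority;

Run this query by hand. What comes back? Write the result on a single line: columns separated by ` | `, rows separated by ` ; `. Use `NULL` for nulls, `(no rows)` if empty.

Partition tickets by priority; compute COUNT(*) within each group.
HAVING: keep groups with count ≥ 2.
  high: ids {7} → COUNT(*)=1
  low: ids {2, 9, 25} → COUNT(*)=3
  med: ids {6, 22} → COUNT(*)=2
  urgent: ids {12, 16, 28} → COUNT(*)=3

low | 3 ; med | 2 ; urgent | 3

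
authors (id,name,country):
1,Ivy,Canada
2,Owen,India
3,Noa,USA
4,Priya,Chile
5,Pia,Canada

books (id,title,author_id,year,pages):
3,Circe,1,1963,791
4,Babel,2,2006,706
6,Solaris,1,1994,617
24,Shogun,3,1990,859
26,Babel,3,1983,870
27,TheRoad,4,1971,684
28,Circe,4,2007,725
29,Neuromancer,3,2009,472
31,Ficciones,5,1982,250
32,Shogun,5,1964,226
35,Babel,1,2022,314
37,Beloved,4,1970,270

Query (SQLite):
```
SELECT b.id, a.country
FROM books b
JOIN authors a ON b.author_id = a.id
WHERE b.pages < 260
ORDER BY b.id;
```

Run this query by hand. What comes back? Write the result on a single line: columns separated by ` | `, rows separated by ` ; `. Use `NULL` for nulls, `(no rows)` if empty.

31 | Canada ; 32 | Canada

Each books row matches the authors row where author_id = authors.id.
Then keep rows with b.pages < 260.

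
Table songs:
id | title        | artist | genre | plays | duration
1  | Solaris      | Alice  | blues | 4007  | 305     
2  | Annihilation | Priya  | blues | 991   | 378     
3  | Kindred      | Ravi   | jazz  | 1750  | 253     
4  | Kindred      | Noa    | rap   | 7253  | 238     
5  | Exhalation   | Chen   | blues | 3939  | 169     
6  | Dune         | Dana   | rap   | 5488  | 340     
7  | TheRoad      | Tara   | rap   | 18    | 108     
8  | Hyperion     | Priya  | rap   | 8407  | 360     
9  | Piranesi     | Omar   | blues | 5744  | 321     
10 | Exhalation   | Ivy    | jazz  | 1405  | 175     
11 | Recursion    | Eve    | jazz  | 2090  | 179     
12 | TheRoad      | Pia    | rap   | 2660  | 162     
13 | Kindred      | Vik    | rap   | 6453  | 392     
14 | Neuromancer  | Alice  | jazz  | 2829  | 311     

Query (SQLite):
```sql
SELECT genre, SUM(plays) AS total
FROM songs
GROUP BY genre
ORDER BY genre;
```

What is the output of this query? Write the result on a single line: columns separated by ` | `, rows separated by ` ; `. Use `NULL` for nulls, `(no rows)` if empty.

Partition songs by genre; compute SUM(plays) within each group.
  blues: ids {1, 2, 5, 9} → SUM(plays)=14681
  jazz: ids {3, 10, 11, 14} → SUM(plays)=8074
  rap: ids {4, 6, 7, 8, 12, 13} → SUM(plays)=30279

blues | 14681 ; jazz | 8074 ; rap | 30279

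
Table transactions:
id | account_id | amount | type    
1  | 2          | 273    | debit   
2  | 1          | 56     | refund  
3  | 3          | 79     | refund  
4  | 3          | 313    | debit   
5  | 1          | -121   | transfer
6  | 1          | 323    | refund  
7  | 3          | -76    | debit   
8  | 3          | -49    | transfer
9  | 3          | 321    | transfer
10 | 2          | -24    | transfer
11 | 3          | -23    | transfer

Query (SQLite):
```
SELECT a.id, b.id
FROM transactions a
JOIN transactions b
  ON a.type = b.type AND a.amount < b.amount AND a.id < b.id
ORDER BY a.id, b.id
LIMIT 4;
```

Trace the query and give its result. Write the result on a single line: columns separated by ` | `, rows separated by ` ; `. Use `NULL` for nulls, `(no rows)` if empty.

1 | 4 ; 2 | 3 ; 2 | 6 ; 3 | 6

Pairs (a,b) with same type, a.amount < b.amount, a.id < b.id.
type groups: debit:{1,4,7} refund:{2,3,6} transfer:{5,8,9,10,11}
Ordered by (a.id, b.id); first 4.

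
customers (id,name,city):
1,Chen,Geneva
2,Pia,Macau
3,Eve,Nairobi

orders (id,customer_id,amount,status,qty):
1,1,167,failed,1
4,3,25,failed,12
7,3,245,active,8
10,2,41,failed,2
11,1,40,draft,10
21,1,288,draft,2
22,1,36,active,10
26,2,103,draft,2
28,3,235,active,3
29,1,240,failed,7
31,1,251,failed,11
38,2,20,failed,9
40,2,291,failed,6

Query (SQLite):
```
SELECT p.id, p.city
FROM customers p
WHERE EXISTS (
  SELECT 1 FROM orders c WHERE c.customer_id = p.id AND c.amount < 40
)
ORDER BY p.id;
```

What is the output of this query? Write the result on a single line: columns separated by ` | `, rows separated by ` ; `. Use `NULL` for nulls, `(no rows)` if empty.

For each customers row, check whether any orders with matching customer_id has amount < 40.
Keep rows where that is true.

1 | Geneva ; 2 | Macau ; 3 | Nairobi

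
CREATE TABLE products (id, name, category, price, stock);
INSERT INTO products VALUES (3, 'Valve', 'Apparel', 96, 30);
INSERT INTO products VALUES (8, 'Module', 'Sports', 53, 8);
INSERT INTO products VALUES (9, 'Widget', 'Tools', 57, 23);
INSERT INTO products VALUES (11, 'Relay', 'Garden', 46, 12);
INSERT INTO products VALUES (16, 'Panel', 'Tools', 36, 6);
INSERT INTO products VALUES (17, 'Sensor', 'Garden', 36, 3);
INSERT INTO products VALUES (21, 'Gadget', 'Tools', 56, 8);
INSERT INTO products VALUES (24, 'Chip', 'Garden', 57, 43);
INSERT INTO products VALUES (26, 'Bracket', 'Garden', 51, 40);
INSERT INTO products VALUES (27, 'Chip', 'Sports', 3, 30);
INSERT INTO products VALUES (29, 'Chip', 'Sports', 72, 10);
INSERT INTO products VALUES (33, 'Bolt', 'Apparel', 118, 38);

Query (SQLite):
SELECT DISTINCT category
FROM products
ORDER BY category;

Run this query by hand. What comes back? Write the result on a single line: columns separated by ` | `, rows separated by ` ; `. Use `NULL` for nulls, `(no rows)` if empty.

Apparel ; Garden ; Sports ; Tools

Collect distinct category values from products.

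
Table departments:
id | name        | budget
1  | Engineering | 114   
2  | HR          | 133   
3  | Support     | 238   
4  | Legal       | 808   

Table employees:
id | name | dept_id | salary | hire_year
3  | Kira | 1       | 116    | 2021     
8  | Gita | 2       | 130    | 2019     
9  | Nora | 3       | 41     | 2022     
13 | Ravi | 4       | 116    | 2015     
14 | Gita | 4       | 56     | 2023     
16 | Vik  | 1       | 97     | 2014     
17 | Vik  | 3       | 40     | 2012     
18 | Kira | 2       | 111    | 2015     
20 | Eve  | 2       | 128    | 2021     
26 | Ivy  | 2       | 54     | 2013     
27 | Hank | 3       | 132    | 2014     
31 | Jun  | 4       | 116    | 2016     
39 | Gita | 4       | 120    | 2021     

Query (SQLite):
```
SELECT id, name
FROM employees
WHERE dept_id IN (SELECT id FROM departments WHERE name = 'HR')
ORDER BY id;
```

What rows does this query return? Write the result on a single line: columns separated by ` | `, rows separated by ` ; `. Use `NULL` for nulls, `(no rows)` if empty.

Inner query: departments.id where name = 'HR'.
Outer: keep employees rows whose dept_id is in that set.
Inner query → {2}

8 | Gita ; 18 | Kira ; 20 | Eve ; 26 | Ivy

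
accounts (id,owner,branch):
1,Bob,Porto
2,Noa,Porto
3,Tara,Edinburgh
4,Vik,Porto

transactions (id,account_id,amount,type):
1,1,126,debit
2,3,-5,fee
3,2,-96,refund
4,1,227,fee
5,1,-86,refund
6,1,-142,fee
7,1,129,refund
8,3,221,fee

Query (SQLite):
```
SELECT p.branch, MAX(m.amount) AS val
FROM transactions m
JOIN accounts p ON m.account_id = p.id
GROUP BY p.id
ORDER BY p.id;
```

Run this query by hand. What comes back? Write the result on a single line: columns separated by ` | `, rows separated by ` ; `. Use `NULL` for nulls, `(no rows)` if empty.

Porto | 227 ; Porto | -96 ; Edinburgh | 221

Join each transactions row to its accounts via account_id.
Group joined rows by accounts.id; compute MAX(m.amount) per group.
  1: ids {1, 4, 5, 6, 7} → MAX(m.amount)=227
  2: ids {3} → MAX(m.amount)=-96
  3: ids {2, 8} → MAX(m.amount)=221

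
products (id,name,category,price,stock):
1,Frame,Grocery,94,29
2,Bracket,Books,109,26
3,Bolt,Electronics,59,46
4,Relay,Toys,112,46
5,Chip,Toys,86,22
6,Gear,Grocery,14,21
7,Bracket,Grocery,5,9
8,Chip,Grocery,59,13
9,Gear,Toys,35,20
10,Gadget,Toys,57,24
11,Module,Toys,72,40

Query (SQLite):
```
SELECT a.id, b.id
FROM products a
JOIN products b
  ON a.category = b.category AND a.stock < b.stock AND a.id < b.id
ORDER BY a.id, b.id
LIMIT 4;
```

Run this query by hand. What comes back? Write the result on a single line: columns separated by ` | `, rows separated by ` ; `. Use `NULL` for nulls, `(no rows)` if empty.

Pairs (a,b) with same category, a.stock < b.stock, a.id < b.id.
category groups: Books:{2} Electronics:{3} Grocery:{1,6,7,8} Toys:{4,5,9,10,11}
Ordered by (a.id, b.id); first 4.

5 | 10 ; 5 | 11 ; 7 | 8 ; 9 | 10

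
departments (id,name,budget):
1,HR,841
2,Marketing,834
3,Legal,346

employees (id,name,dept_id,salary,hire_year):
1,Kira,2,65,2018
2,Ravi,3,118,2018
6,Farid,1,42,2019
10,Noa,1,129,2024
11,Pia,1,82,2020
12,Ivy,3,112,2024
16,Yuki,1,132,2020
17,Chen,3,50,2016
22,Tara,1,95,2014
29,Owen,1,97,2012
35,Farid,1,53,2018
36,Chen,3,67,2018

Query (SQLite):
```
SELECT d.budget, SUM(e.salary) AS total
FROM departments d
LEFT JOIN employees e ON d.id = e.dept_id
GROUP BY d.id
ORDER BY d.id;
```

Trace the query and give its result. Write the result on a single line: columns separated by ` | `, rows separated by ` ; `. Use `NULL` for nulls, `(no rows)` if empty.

841 | 630 ; 834 | 65 ; 346 | 347

LEFT JOIN keeps every departments row; unmatched ones get NULL for employees columns.
Group by departments.id and compute SUM(e.salary). SUM over an all-NULL group is NULL.
  1: ids {6, 10, 11, 16, 22, 29, 35} → SUM(e.salary)=630
  2: ids {1} → SUM(e.salary)=65
  3: ids {2, 12, 17, 36} → SUM(e.salary)=347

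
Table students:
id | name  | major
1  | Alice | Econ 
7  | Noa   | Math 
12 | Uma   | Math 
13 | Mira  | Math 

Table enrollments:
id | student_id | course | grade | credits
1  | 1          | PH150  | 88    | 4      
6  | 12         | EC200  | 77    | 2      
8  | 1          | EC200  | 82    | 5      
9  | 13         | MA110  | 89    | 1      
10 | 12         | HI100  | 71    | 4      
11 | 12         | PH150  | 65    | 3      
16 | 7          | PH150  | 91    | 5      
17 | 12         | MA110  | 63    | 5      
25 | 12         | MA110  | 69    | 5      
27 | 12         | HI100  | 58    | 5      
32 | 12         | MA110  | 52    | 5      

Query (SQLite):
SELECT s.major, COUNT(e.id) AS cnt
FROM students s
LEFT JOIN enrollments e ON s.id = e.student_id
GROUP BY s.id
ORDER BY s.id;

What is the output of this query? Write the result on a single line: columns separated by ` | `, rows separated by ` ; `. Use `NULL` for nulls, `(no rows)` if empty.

LEFT JOIN keeps every students row; unmatched ones get NULL for enrollments columns.
Group by students.id and compute COUNT(e.id). COUNT(col) of an all-NULL group is 0.
  1: ids {1, 8} → COUNT(e.id)=2
  7: ids {16} → COUNT(e.id)=1
  12: ids {6, 10, 11, 17, 25, 27, 32} → COUNT(e.id)=7
  13: ids {9} → COUNT(e.id)=1

Econ | 2 ; Math | 1 ; Math | 7 ; Math | 1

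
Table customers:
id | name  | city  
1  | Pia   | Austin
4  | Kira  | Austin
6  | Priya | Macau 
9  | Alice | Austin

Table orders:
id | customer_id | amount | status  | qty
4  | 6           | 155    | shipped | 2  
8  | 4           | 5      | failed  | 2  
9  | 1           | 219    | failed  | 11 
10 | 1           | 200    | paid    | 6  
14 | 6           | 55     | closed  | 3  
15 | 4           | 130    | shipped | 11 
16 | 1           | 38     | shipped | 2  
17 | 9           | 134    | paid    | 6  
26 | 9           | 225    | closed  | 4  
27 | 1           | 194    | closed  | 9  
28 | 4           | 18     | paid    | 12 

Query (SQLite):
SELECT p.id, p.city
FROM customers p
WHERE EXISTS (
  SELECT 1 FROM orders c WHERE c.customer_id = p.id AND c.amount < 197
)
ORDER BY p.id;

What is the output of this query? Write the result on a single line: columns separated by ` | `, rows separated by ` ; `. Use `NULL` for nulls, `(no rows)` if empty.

For each customers row, check whether any orders with matching customer_id has amount < 197.
Keep rows where that is true.

1 | Austin ; 4 | Austin ; 6 | Macau ; 9 | Austin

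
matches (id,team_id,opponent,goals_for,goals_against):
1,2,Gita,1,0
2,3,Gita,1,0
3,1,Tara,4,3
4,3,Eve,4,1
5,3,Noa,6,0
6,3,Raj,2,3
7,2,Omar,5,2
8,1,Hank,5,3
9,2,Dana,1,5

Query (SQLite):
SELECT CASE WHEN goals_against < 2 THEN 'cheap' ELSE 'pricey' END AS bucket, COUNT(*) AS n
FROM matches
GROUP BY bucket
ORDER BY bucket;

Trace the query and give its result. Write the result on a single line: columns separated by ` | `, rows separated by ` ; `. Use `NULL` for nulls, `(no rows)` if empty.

cheap | 4 ; pricey | 5

Bucket rows by goals_against < 2 → 'cheap' else 'pricey'; count each bucket.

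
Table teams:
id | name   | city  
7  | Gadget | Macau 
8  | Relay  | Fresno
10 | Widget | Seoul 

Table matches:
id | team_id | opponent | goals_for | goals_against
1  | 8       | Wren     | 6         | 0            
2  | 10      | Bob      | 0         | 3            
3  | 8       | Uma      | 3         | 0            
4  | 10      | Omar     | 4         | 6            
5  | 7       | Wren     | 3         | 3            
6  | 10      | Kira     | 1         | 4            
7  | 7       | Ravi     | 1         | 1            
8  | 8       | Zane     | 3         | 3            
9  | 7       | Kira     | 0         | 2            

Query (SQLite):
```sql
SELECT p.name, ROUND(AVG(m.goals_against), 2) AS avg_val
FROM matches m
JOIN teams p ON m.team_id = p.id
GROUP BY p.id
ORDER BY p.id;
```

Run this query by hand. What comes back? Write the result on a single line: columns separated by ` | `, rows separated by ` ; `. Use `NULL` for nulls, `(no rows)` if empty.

Join each matches row to its teams via team_id.
Group joined rows by teams.id; compute ROUND(AVG(m.goals_against), 2) per group.
  7: ids {5, 7, 9} → ROUND(AVG(m.goals_against), 2)=2
  8: ids {1, 3, 8} → ROUND(AVG(m.goals_against), 2)=1
  10: ids {2, 4, 6} → ROUND(AVG(m.goals_against), 2)=4.33

Gadget | 2 ; Relay | 1 ; Widget | 4.33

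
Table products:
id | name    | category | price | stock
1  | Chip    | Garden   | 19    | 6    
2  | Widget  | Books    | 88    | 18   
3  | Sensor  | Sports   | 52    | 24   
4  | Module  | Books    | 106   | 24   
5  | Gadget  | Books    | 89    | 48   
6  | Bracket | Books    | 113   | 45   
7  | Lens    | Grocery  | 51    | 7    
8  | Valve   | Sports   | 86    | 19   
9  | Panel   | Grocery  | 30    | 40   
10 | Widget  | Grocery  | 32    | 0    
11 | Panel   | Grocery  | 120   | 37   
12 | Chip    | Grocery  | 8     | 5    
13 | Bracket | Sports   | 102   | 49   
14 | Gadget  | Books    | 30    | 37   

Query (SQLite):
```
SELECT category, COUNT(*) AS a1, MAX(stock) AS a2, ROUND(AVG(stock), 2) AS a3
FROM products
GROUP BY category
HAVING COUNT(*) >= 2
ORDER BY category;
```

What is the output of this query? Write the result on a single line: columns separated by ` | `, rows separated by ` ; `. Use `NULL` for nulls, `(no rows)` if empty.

Group products by category.
Per group compute: COUNT(*), MAX(stock), ROUND(AVG(stock), 2).
HAVING: drop groups with fewer than 2 rows.
  Books: ids {2, 4, 5, 6, 14} → COUNT(*)=5, MAX(stock)=48, ROUND(AVG(stock), 2)=34.4
  Garden: ids {1} → COUNT(*)=1, MAX(stock)=6, ROUND(AVG(stock), 2)=6
  Grocery: ids {7, 9, 10, 11, 12} → COUNT(*)=5, MAX(stock)=40, ROUND(AVG(stock), 2)=17.8
  Sports: ids {3, 8, 13} → COUNT(*)=3, MAX(stock)=49, ROUND(AVG(stock), 2)=30.67

Books | 5 | 48 | 34.4 ; Grocery | 5 | 40 | 17.8 ; Sports | 3 | 49 | 30.67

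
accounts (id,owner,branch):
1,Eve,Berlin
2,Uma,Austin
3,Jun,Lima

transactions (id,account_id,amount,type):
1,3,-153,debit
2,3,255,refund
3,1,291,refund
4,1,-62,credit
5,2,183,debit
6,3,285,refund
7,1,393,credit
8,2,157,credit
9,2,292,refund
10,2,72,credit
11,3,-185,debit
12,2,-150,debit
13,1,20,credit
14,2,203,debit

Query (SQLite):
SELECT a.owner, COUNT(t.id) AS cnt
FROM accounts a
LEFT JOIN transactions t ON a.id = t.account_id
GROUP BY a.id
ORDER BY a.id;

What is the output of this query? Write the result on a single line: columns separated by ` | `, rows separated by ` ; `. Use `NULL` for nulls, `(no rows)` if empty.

Eve | 4 ; Uma | 6 ; Jun | 4

LEFT JOIN keeps every accounts row; unmatched ones get NULL for transactions columns.
Group by accounts.id and compute COUNT(t.id). COUNT(col) of an all-NULL group is 0.
  1: ids {3, 4, 7, 13} → COUNT(t.id)=4
  2: ids {5, 8, 9, 10, 12, 14} → COUNT(t.id)=6
  3: ids {1, 2, 6, 11} → COUNT(t.id)=4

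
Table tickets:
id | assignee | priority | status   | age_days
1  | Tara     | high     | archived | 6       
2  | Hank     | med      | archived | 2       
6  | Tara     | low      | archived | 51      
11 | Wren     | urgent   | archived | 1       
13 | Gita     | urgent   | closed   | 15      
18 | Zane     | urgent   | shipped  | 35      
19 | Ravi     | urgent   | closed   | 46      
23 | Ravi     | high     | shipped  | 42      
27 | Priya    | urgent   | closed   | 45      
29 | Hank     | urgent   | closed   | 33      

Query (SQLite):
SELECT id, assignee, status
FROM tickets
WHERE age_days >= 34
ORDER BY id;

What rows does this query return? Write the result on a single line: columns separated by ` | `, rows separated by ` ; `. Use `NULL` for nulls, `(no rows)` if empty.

6 | Tara | archived ; 18 | Zane | shipped ; 19 | Ravi | closed ; 23 | Ravi | shipped ; 27 | Priya | closed

age_days >= 34: ids {6, 18, 19, 23, 27}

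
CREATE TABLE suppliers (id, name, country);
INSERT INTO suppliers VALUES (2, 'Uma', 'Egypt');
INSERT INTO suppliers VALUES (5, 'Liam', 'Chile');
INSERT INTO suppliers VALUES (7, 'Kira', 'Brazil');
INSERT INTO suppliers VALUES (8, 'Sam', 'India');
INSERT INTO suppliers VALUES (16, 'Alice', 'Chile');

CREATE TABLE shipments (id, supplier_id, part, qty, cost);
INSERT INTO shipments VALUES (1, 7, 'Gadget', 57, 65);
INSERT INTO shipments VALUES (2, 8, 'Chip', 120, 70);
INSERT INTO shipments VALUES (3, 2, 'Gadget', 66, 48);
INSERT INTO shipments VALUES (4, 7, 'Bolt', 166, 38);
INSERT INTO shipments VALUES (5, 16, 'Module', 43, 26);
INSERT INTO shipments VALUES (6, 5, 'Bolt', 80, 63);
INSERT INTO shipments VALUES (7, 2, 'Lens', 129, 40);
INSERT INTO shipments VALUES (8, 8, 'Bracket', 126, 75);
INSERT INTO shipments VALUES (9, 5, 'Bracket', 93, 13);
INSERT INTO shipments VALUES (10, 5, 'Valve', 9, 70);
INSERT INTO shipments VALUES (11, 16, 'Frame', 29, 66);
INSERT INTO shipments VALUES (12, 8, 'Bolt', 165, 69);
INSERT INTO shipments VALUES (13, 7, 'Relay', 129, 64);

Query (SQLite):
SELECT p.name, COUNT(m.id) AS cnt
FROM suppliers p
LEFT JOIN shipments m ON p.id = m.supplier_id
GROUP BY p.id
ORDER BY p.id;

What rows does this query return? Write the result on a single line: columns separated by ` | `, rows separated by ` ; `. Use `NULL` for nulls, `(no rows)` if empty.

Uma | 2 ; Liam | 3 ; Kira | 3 ; Sam | 3 ; Alice | 2

LEFT JOIN keeps every suppliers row; unmatched ones get NULL for shipments columns.
Group by suppliers.id and compute COUNT(m.id). COUNT(col) of an all-NULL group is 0.
  2: ids {3, 7} → COUNT(m.id)=2
  5: ids {6, 9, 10} → COUNT(m.id)=3
  7: ids {1, 4, 13} → COUNT(m.id)=3
  8: ids {2, 8, 12} → COUNT(m.id)=3
  16: ids {5, 11} → COUNT(m.id)=2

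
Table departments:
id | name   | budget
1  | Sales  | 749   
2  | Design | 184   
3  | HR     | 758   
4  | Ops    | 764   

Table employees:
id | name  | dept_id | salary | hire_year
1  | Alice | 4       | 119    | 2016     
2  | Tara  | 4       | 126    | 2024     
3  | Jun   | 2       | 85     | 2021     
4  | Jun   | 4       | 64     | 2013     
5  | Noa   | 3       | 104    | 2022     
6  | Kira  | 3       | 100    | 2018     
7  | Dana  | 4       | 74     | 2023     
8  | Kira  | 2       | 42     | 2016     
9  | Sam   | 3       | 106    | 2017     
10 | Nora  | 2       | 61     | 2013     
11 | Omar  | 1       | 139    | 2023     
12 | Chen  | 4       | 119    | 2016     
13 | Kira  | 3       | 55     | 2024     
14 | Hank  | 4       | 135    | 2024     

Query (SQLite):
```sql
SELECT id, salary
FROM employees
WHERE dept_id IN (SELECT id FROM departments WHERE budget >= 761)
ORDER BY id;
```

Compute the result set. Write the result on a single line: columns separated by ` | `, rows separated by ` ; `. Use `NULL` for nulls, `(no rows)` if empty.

Inner query: departments.id where budget >= 761.
Outer: keep employees rows whose dept_id is in that set.
Inner query → {4}

1 | 119 ; 2 | 126 ; 4 | 64 ; 7 | 74 ; 12 | 119 ; 14 | 135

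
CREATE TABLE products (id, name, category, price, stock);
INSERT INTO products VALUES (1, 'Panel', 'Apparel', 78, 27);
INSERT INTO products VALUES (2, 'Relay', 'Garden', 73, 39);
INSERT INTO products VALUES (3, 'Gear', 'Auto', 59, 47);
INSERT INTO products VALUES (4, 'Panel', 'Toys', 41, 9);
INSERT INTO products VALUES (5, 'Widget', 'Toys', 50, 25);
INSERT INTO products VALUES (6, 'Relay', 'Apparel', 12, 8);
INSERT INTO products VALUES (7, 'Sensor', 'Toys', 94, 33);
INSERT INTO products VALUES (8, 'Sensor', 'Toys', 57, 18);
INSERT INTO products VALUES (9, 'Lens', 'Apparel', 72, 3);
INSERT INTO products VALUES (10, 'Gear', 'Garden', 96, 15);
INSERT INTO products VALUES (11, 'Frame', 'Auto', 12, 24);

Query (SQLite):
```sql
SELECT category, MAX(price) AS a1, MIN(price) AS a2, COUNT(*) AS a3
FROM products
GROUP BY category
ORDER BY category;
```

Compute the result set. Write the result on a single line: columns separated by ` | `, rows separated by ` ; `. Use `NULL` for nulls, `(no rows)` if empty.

Apparel | 78 | 12 | 3 ; Auto | 59 | 12 | 2 ; Garden | 96 | 73 | 2 ; Toys | 94 | 41 | 4

Group products by category.
Per group compute: MAX(price), MIN(price), COUNT(*).
  Apparel: ids {1, 6, 9} → MAX(price)=78, MIN(price)=12, COUNT(*)=3
  Auto: ids {3, 11} → MAX(price)=59, MIN(price)=12, COUNT(*)=2
  Garden: ids {2, 10} → MAX(price)=96, MIN(price)=73, COUNT(*)=2
  Toys: ids {4, 5, 7, 8} → MAX(price)=94, MIN(price)=41, COUNT(*)=4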